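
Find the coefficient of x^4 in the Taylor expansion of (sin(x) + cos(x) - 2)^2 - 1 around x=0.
Expand to order 4: (sin(x) + cos(x) - 2)^2 - 1 = -x^4/6 - 2·x^3/3 + 2·x^2 - 2·x + O(x^5).
The coefficient of x^4 is -1/6.

Final answer: -1/6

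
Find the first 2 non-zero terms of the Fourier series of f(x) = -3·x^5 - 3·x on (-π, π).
(-726 - 6·π^4 + 120·π^2)·sin(x) + (-15·π^2 + 51/2 + 3·π^4)·sin(2·x)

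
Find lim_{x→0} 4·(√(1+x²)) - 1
Direct substitution at x = 0 gives 3.

Final answer: 3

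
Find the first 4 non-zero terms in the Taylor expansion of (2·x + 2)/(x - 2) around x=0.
-3·x^3/8 - 3·x^2/4 - 3·x/2 - 1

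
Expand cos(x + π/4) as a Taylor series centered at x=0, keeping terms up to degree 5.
-√(2)·x^5/240 + √(2)·x^4/48 + √(2)·x^3/12 - √(2)·x^2/4 - √(2)·x/2 + √(2)/2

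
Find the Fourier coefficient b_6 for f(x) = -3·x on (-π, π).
b_6 = (1/π) ∫_{-π}^{π} f(x)·sin(6x) dx.
Evaluate the integral (use parity and integration by parts as needed): b_6 = 1.

Final answer: 1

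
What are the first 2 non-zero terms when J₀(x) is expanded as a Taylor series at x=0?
1 - x^2/4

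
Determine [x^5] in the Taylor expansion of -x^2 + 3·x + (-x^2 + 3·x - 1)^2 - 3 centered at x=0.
Expand to order 5: -x^2 + 3·x + (-x^2 + 3·x - 1)^2 - 3 = x^4 - 6·x^3 + 10·x^2 - 3·x - 2 + O(x^6).
The coefficient of x^5 is 0.

Final answer: 0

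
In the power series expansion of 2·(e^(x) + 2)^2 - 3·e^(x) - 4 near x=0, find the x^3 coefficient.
Expand to order 3: 2·(e^(x) + 2)^2 - 3·e^(x) - 4 = 7·x^3/2 + 13·x^2/2 + 9·x + 11 + O(x^4).
The coefficient of x^3 is 7/2.

Final answer: 7/2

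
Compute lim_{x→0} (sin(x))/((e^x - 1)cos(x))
Both numerator and denominator → 0 as x → 0; this is a 0/0 indeterminate form.
Expand each to leading order near x = 0: numerator ~ x, denominator ~ x.
The limit of the ratio is 1.

Final answer: 1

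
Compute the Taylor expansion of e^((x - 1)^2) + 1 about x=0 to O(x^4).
-10·e·x^3/3 + 3·e·x^2 - 2·e·x + 1 + e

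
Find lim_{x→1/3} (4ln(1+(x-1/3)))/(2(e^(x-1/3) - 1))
Both numerator and denominator → 0 as x → 1/3; this is a 0/0 indeterminate form.
Expand each to leading order near x = 1/3: numerator ~ 4·(x - 1/3), denominator ~ 2·(x - 1/3).
The limit of the ratio is 2.

Final answer: 2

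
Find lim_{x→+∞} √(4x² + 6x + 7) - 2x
As x → +∞: multiply by the conjugate to get (6x+7)/(√(4x²+6x+7)+2x); the denominator ~ 4x, so the limit is 6/4 = 3/2.
Limit = 3/2.

Final answer: 3/2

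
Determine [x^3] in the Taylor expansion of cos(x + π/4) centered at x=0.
Expand to order 3: cos(x + π/4) = √(2)·x^3/12 - √(2)·x^2/4 - √(2)·x/2 + √(2)/2 + O(x^4).
The coefficient of x^3 is √(2)/12.

Final answer: √(2)/12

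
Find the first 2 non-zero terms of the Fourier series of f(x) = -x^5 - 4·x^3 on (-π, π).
(-2·π^4 - 192 + 32·π^2)·sin(x) + (-π^2 + 3/2 + π^4)·sin(2·x)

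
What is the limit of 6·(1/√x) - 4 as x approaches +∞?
Evaluate the dominant behaviour as x → +∞; each term tends to a finite value or vanishes.
Limit = -4.

Final answer: -4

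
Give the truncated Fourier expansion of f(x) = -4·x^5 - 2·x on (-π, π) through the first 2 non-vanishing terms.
(-964 - 8·π^4 + 160·π^2)·sin(x) + (-20·π^2 + 32 + 4·π^4)·sin(2·x)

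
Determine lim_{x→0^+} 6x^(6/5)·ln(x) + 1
The product is a 0·∞ indeterminate form at x → 0⁺.
Rewrite the product as 6·ln(x) / x^(-6/5) and apply L'Hôpital, or use the standard hierarchy x^(-6/5) ≫ |ln x| as x → 0⁺.
The indeterminate product → 0, so the limit = 1.

Final answer: 1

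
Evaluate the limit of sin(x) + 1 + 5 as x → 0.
Direct substitution at x = 0 gives 6.

Final answer: 6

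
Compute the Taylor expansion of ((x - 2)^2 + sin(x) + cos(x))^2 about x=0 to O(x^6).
-x^5/3 + 5·x^4/3 - 14·x^3/3 + 14·x^2 - 30·x + 25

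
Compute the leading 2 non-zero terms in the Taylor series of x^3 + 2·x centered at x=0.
x^3 + 2·x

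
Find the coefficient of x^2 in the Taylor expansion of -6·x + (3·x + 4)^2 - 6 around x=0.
Expand to order 2: -6·x + (3·x + 4)^2 - 6 = 9·x^2 + 18·x + 10 + O(x^3).
The coefficient of x^2 is 9.

Final answer: 9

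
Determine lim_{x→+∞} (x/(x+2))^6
As x → +∞: x/(x+2) = 1/(1 + 2/x) → 1, and the 6th power of a limit-1 base also → 1.
Limit = 1.

Final answer: 1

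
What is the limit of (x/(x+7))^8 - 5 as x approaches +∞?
As x → +∞: x/(x+7) = 1/(1 + 7/x) → 1, and the 8th power of a limit-1 base also → 1; with the additive constant, 1 - 5 = -4.
Limit = -4.

Final answer: -4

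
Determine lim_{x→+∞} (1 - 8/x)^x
As x → +∞: this is the defining limit (1 - 8/x)^x → e^(-8).
Limit = e^(-8).

Final answer: e^(-8)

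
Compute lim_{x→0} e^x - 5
Direct substitution at x = 0 gives -4.

Final answer: -4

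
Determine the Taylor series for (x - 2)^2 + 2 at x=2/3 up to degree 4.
34/9 - 8·(x - 2/3)/3 + (x - 2/3)^2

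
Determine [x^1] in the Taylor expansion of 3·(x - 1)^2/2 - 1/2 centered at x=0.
Expand to order 1: 3·(x - 1)^2/2 - 1/2 = 1 - 3·x + O(x^2).
The coefficient of x^1 is -3.

Final answer: -3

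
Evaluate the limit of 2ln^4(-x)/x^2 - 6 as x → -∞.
The quotient is an ∞/∞ indeterminate form as x → -∞.
Compare growth rates of the dominant terms (exponentials ≫ polynomials ≫ logarithms), or apply L'Hôpital's rule; the quotient → 0.
Adding the constant: 0 - 6 = -6. Limit = -6.

Final answer: -6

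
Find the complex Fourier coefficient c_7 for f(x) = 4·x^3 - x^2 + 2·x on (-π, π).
Compute the real Fourier coefficients first: a_7 = 4/49, b_7 = 148/343 + 8·π^2/7.
Then c_7 = (a_7 − i·b_7)/2 = 2/49 - 4·i·π^2/7 - 74·i/343.

Final answer: 2/49 - 4·i·π^2/7 - 74·i/343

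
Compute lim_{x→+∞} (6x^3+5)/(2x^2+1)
This is an ∞/∞ indeterminate form as x → +∞.
Divide numerator and denominator by x^3 and let the lower-order terms vanish; the numerator's degree 3 exceeds the denominator's degree 2, so the quotient diverges.
Limit = ∞.

Final answer: ∞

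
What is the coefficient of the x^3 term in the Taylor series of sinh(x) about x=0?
Expand to order 3: sinh(x) = x^3/6 + x + O(x^4).
The coefficient of x^3 is 1/6.

Final answer: 1/6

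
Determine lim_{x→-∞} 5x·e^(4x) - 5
The product is a 0·∞ indeterminate form at x → -∞.
Rewrite the product as 5x / e^(-4x) (an ∞/∞ form) and apply L'Hôpital, or use the standard hierarchy e^(4|x|) ≫ |x| as x → -∞.
The indeterminate product → 0, so the limit = -5.

Final answer: -5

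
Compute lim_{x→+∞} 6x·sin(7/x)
As x → +∞: let u = 7/x → 0⁺; then 6·x·sin(7/x) = 6·7·sin(u)/u → 6·7·1 = 42.
Limit = 42.

Final answer: 42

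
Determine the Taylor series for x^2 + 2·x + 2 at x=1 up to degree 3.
5 + 4·(x - 1) + (x - 1)^2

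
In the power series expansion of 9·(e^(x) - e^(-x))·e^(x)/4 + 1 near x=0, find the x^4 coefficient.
Expand to order 4: 9·(e^(x) - e^(-x))·e^(x)/4 + 1 = 3·x^4/2 + 3·x^3 + 9·x^2/2 + 9·x/2 + 1 + O(x^5).
The coefficient of x^4 is 3/2.

Final answer: 3/2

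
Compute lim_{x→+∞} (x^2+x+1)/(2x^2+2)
This is an ∞/∞ indeterminate form as x → +∞.
Divide numerator and denominator by x^2 and let the lower-order terms vanish; the leading terms give 1/2.
Limit = 1/2.

Final answer: 1/2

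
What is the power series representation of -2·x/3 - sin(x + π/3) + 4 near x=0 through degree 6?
√(3)·x^6/1440 - x^5/240 - √(3)·x^4/48 + x^3/12 + √(3)·x^2/4 - 7·x/6 - √(3)/2 + 4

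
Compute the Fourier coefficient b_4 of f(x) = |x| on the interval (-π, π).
b_4 = (1/π) ∫_{-π}^{π} f(x)·sin(4x) dx.
Evaluate the integral (use parity and integration by parts as needed): b_4 = 0.

Final answer: 0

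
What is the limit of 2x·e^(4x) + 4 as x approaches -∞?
The product is a 0·∞ indeterminate form at x → -∞.
Rewrite the product as 2x / e^(-4x) (an ∞/∞ form) and apply L'Hôpital, or use the standard hierarchy e^(4|x|) ≫ |x| as x → -∞.
The indeterminate product → 0, so the limit = 4.

Final answer: 4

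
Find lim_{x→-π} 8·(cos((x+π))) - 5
Direct substitution at x = -π gives 3.

Final answer: 3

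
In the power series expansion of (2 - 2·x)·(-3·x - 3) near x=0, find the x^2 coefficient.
Expand to order 2: (2 - 2·x)·(-3·x - 3) = 6·x^2 - 6 + O(x^3).
The coefficient of x^2 is 6.

Final answer: 6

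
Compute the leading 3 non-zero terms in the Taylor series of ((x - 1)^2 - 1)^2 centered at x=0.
x^4 - 4·x^3 + 4·x^2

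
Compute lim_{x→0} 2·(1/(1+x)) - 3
Direct substitution at x = 0 gives -1.

Final answer: -1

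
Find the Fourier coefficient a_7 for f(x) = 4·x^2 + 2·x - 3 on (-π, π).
a_7 = (1/π) ∫_{-π}^{π} f(x)·cos(7x) dx.
Evaluate the integral (use parity and integration by parts as needed): a_7 = -16/49.

Final answer: -16/49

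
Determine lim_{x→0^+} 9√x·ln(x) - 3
The product is a 0·∞ indeterminate form at x → 0⁺.
Rewrite the product as 9·ln(x) / x^(-1/2) and apply L'Hôpital, or use the standard hierarchy x^(-1/2) ≫ |ln x| as x → 0⁺.
The indeterminate product → 0, so the limit = -3.

Final answer: -3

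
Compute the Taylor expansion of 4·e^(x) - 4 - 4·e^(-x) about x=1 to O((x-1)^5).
(-4·e - 4 + 4·e^(2))·e^(-1) + (4 + 4·e^(2))·e^(-1)·(x - 1) + (-2 + 2·e^(2))·e^(-1)·(x - 1)^2 + (2 + 2·e^(2))·e^(-1)·(x - 1)^3/3 + (-1 + e^(2))·e^(-1)·(x - 1)^4/6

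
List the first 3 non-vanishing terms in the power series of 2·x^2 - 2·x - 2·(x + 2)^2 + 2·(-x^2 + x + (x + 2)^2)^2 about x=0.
50·x^2 + 70·x + 24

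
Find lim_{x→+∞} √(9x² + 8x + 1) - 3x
As x → +∞: multiply by the conjugate to get (8x+1)/(√(9x²+8x+1)+3x); the denominator ~ 6x, so the limit is 8/6 = 4/3.
Limit = 4/3.

Final answer: 4/3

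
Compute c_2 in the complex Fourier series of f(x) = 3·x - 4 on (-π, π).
Compute the real Fourier coefficients first: a_2 = 0, b_2 = -3.
Then c_2 = (a_2 − i·b_2)/2 = 3·i/2.

Final answer: 3·i/2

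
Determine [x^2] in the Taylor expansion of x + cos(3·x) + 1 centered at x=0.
Expand to order 2: x + cos(3·x) + 1 = -9·x^2/2 + x + 2 + O(x^3).
The coefficient of x^2 is -9/2.

Final answer: -9/2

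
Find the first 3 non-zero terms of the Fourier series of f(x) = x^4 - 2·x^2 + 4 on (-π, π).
(56 - 8·π^2)·cos(x) + (-5 + 2·π^2)·cos(2·x) - 2·π^2/3 + 4 + π^4/5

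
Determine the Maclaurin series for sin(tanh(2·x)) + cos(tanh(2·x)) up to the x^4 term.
6·x^4 - 4·x^3 - 2·x^2 + 2·x + 1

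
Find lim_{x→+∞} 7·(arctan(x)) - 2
Evaluate the dominant behaviour as x → +∞; each term tends to a finite value or vanishes.
Limit = -2 + 7·π/2.

Final answer: -2 + 7·π/2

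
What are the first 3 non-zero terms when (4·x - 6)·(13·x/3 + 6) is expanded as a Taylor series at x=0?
52·x^2/3 - 2·x - 36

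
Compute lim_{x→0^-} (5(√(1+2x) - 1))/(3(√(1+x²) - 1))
Both numerator and denominator → 0 as x → 0^-; this is a 0/0 indeterminate form.
Expand each to leading order near x = 0: numerator ~ 5·x, denominator ~ 3·x^2/2.
The limit of the ratio is -∞.

Final answer: -∞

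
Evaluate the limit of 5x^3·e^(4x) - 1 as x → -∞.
The product is a 0·∞ indeterminate form at x → -∞.
Rewrite the product as 5x^3 / e^(-4x) (an ∞/∞ form) and apply L'Hôpital, or use the standard hierarchy e^(4|x|) ≫ |x^3| as x → -∞.
The indeterminate product → 0, so the limit = -1.

Final answer: -1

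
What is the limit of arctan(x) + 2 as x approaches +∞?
Evaluate the dominant behaviour as x → +∞; each term tends to a finite value or vanishes.
Limit = π/2 + 2.

Final answer: π/2 + 2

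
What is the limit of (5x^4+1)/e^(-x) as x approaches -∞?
This is an ∞/∞ indeterminate form as x → -∞.
Compare growth rates of the dominant terms (exponentials ≫ polynomials ≫ logarithms), or apply L'Hôpital's rule; the quotient → 0.
Limit = 0.

Final answer: 0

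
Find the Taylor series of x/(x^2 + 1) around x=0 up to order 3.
-x^3 + x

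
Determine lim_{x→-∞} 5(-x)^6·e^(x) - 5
The product is a 0·∞ indeterminate form at x → -∞.
Rewrite the product as 5(-x)^6 / e^(-x) (an ∞/∞ form) and apply L'Hôpital, or use the standard hierarchy e^(|x|) ≫ |(-x)^6| as x → -∞.
The indeterminate product → 0, so the limit = -5.

Final answer: -5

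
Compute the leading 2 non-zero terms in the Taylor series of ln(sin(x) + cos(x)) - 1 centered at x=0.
x - 1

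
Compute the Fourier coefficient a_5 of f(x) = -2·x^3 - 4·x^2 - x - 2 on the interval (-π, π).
a_5 = (1/π) ∫_{-π}^{π} f(x)·cos(5x) dx.
Evaluate the integral (use parity and integration by parts as needed): a_5 = 16/25.

Final answer: 16/25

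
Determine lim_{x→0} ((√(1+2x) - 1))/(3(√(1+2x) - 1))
Both numerator and denominator → 0 as x → 0; this is a 0/0 indeterminate form.
Expand each to leading order near x = 0: numerator ~ x, denominator ~ 3·x.
The limit of the ratio is 1/3.

Final answer: 1/3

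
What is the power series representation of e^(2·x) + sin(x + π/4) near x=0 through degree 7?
x^7·(8/315 - √(2)/10080) + x^6·(4/45 - √(2)/1440) + x^5·(√(2)/240 + 4/15) + x^4·(√(2)/48 + 2/3) + x^3·(4/3 - √(2)/12) + x^2·(2 - √(2)/4) + x·(√(2)/2 + 2) + √(2)/2 + 1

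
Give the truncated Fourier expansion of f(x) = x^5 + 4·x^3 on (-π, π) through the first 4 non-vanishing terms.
(-32·π^2 + 192 + 2·π^4)·sin(x) + (-π^4 - 3/2 + π^2)·sin(2·x) + (-64/81 + 32·π^2/27 + 2·π^4/3)·sin(3·x) + (-π^4/2 - 11·π^2/8 + 33/64)·sin(4·x)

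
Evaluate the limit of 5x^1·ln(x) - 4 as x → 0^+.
The product is a 0·∞ indeterminate form at x → 0⁺.
Rewrite the product as 5·ln(x) / x^(-1) and apply L'Hôpital, or use the standard hierarchy x^(-1) ≫ |ln x| as x → 0⁺.
The indeterminate product → 0, so the limit = -4.

Final answer: -4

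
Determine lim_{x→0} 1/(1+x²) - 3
Direct substitution at x = 0 gives -2.

Final answer: -2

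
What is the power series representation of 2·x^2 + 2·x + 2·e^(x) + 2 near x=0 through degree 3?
x^3/3 + 3·x^2 + 4·x + 4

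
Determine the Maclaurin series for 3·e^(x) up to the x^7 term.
x^7/1680 + x^6/240 + x^5/40 + x^4/8 + x^3/2 + 3·x^2/2 + 3·x + 3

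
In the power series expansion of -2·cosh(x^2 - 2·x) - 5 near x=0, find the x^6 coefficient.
Expand to order 6: -2·cosh(x^2 - 2·x) - 5 = -98·x^6/45 + 8·x^5/3 - 7·x^4/3 + 4·x^3 - 4·x^2 - 7 + O(x^7).
The coefficient of x^6 is -98/45.

Final answer: -98/45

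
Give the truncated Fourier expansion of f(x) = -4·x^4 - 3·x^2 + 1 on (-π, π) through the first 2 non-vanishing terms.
(-180 + 32·π^2)·cos(x) - 4·π^4/5 - π^2 + 1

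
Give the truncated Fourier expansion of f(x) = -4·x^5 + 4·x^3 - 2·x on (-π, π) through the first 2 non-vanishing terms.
(-1012 - 8·π^4 + 168·π^2)·sin(x) + (-24·π^2 + 38 + 4·π^4)·sin(2·x)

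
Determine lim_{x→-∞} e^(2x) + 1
Evaluate the dominant behaviour as x → -∞; each term tends to a finite value or vanishes.
Limit = 1.

Final answer: 1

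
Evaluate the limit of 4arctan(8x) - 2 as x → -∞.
Evaluate the dominant behaviour as x → -∞; each term tends to a finite value or vanishes.
Limit = -2·π - 2.

Final answer: -2·π - 2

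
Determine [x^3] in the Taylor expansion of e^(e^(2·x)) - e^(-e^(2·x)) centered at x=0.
Expand to order 3: e^(e^(2·x)) - e^(-e^(2·x)) = x^3·(-4·e^(-1)/3 + 20·e/3) + 4·e·x^2 + x·(2·e^(-1) + 2·e) - e^(-1) + e + O(x^4).
The coefficient of x^3 is -4·e^(-1)/3 + 20·e/3.

Final answer: -4·e^(-1)/3 + 20·e/3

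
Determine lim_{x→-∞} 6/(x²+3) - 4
Evaluate the dominant behaviour as x → -∞; each term tends to a finite value or vanishes.
Limit = -4.

Final answer: -4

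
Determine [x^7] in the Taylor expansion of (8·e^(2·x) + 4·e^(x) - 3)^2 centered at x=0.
Expand to order 7: (8·e^(2·x) + 4·e^(x) - 3)^2 = 49351·x^7/210 + 38341·x^6/90 + 667·x^5 + 2629·x^4/3 + 924·x^3 + 724·x^2 + 360·x + 81 + O(x^8).
The coefficient of x^7 is 49351/210.

Final answer: 49351/210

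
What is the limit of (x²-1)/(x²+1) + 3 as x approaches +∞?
Evaluate the dominant behaviour as x → +∞; each term tends to a finite value or vanishes.
Limit = 4.

Final answer: 4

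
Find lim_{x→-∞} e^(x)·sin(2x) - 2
Evaluate the dominant behaviour as x → -∞; each term tends to a finite value or vanishes.
Limit = -2.

Final answer: -2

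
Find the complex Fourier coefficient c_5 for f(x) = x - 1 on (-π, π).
Compute the real Fourier coefficients first: a_5 = 0, b_5 = 2/5.
Then c_5 = (a_5 − i·b_5)/2 = -i/5.

Final answer: -i/5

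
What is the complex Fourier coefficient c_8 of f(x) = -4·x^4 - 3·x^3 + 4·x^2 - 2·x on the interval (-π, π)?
Compute the real Fourier coefficients first: a_8 = 19/64 - π^2/2, b_8 = 55/128 + 3·π^2/4.
Then c_8 = (a_8 − i·b_8)/2 = -π^2/4 + 19/128 - 3·i·π^2/8 - 55·i/256.

Final answer: -π^2/4 + 19/128 - 3·i·π^2/8 - 55·i/256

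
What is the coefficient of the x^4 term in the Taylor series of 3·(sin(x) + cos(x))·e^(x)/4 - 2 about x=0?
Expand to order 4: 3·(sin(x) + cos(x))·e^(x)/4 - 2 = -x^4/8 + 3·x^2/4 + 3·x/2 - 5/4 + O(x^5).
The coefficient of x^4 is -1/8.

Final answer: -1/8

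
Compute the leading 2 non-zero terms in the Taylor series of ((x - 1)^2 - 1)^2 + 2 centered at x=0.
4·x^2 + 2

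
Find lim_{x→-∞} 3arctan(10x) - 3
Evaluate the dominant behaviour as x → -∞; each term tends to a finite value or vanishes.
Limit = -3·π/2 - 3.

Final answer: -3·π/2 - 3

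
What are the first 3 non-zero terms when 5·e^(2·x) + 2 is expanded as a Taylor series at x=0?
10·x^2 + 10·x + 7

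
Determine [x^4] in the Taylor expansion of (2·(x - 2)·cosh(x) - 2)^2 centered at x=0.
Expand to order 4: (2·(x - 2)·cosh(x) - 2)^2 = 10·x^4 - 20·x^3 + 28·x^2 - 24·x + 36 + O(x^5).
The coefficient of x^4 is 10.

Final answer: 10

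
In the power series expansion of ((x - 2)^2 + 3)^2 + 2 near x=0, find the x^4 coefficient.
Expand to order 4: ((x - 2)^2 + 3)^2 + 2 = x^4 - 8·x^3 + 30·x^2 - 56·x + 51 + O(x^5).
The coefficient of x^4 is 1.

Final answer: 1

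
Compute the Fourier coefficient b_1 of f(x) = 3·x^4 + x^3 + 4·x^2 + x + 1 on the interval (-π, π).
b_1 = (1/π) ∫_{-π}^{π} f(x)·sin(1x) dx.
Evaluate the integral (use parity and integration by parts as needed): b_1 = -10 + 2·π^2.

Final answer: -10 + 2·π^2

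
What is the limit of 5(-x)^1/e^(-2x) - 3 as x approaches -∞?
The quotient is an ∞/∞ indeterminate form as x → -∞.
Compare growth rates of the dominant terms (exponentials ≫ polynomials ≫ logarithms), or apply L'Hôpital's rule; the quotient → 0.
Adding the constant: 0 - 3 = -3. Limit = -3.

Final answer: -3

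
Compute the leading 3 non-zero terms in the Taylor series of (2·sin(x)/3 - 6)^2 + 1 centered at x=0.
4·x^2/9 - 8·x + 37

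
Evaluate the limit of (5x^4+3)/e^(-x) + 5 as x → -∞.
The quotient is an ∞/∞ indeterminate form as x → -∞.
Compare growth rates of the dominant terms (exponentials ≫ polynomials ≫ logarithms), or apply L'Hôpital's rule; the quotient → 0.
Adding the constant: 0 + 5 = 5. Limit = 5.

Final answer: 5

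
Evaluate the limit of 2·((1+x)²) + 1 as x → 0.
Direct substitution at x = 0 gives 3.

Final answer: 3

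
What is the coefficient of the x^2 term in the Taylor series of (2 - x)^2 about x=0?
Expand to order 2: (2 - x)^2 = x^2 - 4·x + 4 + O(x^3).
The coefficient of x^2 is 1.

Final answer: 1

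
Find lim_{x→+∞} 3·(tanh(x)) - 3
Evaluate the dominant behaviour as x → +∞; each term tends to a finite value or vanishes.
Limit = 0.

Final answer: 0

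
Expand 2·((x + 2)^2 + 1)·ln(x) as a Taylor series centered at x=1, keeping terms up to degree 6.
20·(x - 1) + 2·(x - 1)^2 + 8·(x - 1)^3/3 - 2·(x - 1)^4 + 5·(x - 1)^5/3 - 43·(x - 1)^6/30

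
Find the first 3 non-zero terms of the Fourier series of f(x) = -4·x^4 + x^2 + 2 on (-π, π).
(-196 + 32·π^2)·cos(x) + (13 - 8·π^2)·cos(2·x) - 4·π^4/5 + 2 + π^2/3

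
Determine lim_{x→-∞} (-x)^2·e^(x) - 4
The product is a 0·∞ indeterminate form at x → -∞.
Rewrite the product as (-x)^2 / e^(-x) (an ∞/∞ form) and apply L'Hôpital, or use the standard hierarchy e^(|x|) ≫ |(-x)^2| as x → -∞.
The indeterminate product → 0, so the limit = -4.

Final answer: -4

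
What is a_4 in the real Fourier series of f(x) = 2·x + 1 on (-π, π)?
a_4 = (1/π) ∫_{-π}^{π} f(x)·cos(4x) dx.
Evaluate the integral (use parity and integration by parts as needed): a_4 = 0.

Final answer: 0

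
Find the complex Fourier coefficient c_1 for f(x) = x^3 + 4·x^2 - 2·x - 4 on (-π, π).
Compute the real Fourier coefficients first: a_1 = -16, b_1 = -16 + 2·π^2.
Then c_1 = (a_1 − i·b_1)/2 = -8 - i·π^2 + 8·i.

Final answer: -8 - i·π^2 + 8·i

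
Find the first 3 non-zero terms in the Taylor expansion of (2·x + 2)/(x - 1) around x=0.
-4·x^2 - 4·x - 2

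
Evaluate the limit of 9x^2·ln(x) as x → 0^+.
This is a 0·∞ indeterminate form at x → 0⁺.
Rewrite the product as 9·ln(x) / x^(-2) and apply L'Hôpital, or use the standard hierarchy x^(-2) ≫ |ln x| as x → 0⁺.
The indeterminate product → 0, so the limit = 0.

Final answer: 0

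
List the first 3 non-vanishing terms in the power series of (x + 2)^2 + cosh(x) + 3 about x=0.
3·x^2/2 + 4·x + 8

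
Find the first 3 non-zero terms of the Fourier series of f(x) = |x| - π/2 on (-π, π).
-4·cos(x)/π - 4·cos(3·x)/(9·π) - 4·cos(5·x)/(25·π)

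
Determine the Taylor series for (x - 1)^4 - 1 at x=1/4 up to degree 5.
-175/256 - 27·(x - 1/4)/16 + 27·(x - 1/4)^2/8 - 3·(x - 1/4)^3 + (x - 1/4)^4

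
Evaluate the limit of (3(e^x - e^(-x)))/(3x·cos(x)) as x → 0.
Both numerator and denominator → 0 as x → 0; this is a 0/0 indeterminate form.
Expand each to leading order near x = 0: numerator ~ 6·x, denominator ~ 3·x.
The limit of the ratio is 2.

Final answer: 2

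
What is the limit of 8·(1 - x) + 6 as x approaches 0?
Direct substitution at x = 0 gives 14.

Final answer: 14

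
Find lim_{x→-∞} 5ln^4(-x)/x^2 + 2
The quotient is an ∞/∞ indeterminate form as x → -∞.
Compare growth rates of the dominant terms (exponentials ≫ polynomials ≫ logarithms), or apply L'Hôpital's rule; the quotient → 0.
Adding the constant: 0 + 2 = 2. Limit = 2.

Final answer: 2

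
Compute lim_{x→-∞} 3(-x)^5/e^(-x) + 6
The quotient is an ∞/∞ indeterminate form as x → -∞.
Compare growth rates of the dominant terms (exponentials ≫ polynomials ≫ logarithms), or apply L'Hôpital's rule; the quotient → 0.
Adding the constant: 0 + 6 = 6. Limit = 6.

Final answer: 6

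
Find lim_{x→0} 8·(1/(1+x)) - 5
Direct substitution at x = 0 gives 3.

Final answer: 3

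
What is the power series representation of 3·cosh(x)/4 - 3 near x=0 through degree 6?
x^6/960 + x^4/32 + 3·x^2/8 - 9/4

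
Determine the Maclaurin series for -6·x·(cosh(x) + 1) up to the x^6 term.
-x^5/4 - 3·x^3 - 12·x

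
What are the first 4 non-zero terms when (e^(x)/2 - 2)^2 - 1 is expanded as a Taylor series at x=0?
x^4/12 - x^2/2 - 3·x/2 + 5/4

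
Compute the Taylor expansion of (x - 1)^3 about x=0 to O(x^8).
x^3 - 3·x^2 + 3·x - 1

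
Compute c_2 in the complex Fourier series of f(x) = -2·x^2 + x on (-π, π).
Compute the real Fourier coefficients first: a_2 = -2, b_2 = -1.
Then c_2 = (a_2 − i·b_2)/2 = -1 + i/2.

Final answer: -1 + i/2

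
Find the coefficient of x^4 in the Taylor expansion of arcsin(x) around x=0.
Expand to order 4: arcsin(x) = x^3/6 + x + O(x^5).
The coefficient of x^4 is 0.

Final answer: 0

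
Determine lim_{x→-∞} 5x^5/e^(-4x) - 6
The quotient is an ∞/∞ indeterminate form as x → -∞.
Compare growth rates of the dominant terms (exponentials ≫ polynomials ≫ logarithms), or apply L'Hôpital's rule; the quotient → 0.
Adding the constant: 0 - 6 = -6. Limit = -6.

Final answer: -6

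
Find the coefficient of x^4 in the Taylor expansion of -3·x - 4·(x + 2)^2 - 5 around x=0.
Expand to order 4: -3·x - 4·(x + 2)^2 - 5 = -4·x^2 - 19·x - 21 + O(x^5).
The coefficient of x^4 is 0.

Final answer: 0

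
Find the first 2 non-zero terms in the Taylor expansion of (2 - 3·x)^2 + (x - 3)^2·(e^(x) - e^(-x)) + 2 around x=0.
6·x + 6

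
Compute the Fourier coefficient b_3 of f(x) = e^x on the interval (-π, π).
b_3 = (1/π) ∫_{-π}^{π} f(x)·sin(3x) dx.
Evaluate the integral (use parity and integration by parts as needed): b_3 = (-3 + 3·e^(2·π))·e^(-π)/(10·π).

Final answer: (-3 + 3·e^(2·π))·e^(-π)/(10·π)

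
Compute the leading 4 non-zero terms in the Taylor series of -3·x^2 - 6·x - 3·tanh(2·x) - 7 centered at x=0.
8·x^3 - 3·x^2 - 12·x - 7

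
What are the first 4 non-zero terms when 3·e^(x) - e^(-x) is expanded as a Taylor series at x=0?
2·x^3/3 + x^2 + 4·x + 2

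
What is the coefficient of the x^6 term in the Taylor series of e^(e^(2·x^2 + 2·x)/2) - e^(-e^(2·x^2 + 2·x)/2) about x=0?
-481·e^(-1/2)/144 + 6463·e^(1/2)/240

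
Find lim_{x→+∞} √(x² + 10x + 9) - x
This is an ∞ − ∞ indeterminate form.
Multiply and divide by the conjugate √(x²+10x + 9) + x; the x² terms cancel, leaving (10x + 9)/(√(x²+10x + 9)+x) → 10/2 = 5.
Limit = 5.

Final answer: 5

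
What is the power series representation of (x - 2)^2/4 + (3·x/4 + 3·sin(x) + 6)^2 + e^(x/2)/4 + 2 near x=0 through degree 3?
-1151·x^3/192 + 459·x^2/32 + 353·x/8 + 157/4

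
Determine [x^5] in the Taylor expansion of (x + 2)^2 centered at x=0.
Expand to order 5: (x + 2)^2 = x^2 + 4·x + 4 + O(x^6).
The coefficient of x^5 is 0.

Final answer: 0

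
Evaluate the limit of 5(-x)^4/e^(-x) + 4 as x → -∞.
The quotient is an ∞/∞ indeterminate form as x → -∞.
Compare growth rates of the dominant terms (exponentials ≫ polynomials ≫ logarithms), or apply L'Hôpital's rule; the quotient → 0.
Adding the constant: 0 + 4 = 4. Limit = 4.

Final answer: 4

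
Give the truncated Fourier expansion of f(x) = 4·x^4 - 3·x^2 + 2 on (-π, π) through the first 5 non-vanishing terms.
(204 - 32·π^2)·cos(x) + (-15 + 8·π^2)·cos(2·x) + (100/27 - 32·π^2/9)·cos(3·x) + (-3/2 + 2·π^2)·cos(4·x) - π^2 + 2 + 4·π^4/5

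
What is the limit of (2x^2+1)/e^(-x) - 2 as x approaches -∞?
The quotient is an ∞/∞ indeterminate form as x → -∞.
Compare growth rates of the dominant terms (exponentials ≫ polynomials ≫ logarithms), or apply L'Hôpital's rule; the quotient → 0.
Adding the constant: 0 - 2 = -2. Limit = -2.

Final answer: -2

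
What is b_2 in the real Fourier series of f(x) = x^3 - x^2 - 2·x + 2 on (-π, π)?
b_2 = (1/π) ∫_{-π}^{π} f(x)·sin(2x) dx.
Evaluate the integral (use parity and integration by parts as needed): b_2 = 7/2 - π^2.

Final answer: 7/2 - π^2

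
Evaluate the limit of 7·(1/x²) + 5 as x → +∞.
Evaluate the dominant behaviour as x → +∞; each term tends to a finite value or vanishes.
Limit = 5.

Final answer: 5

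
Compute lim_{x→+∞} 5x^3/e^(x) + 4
The quotient is an ∞/∞ indeterminate form as x → +∞.
The exponential denominator e^(x) dominates the polynomial numerator (e^x ≫ x^3 as x → ∞), so the quotient → 0.
Adding the constant: 0 + 4 = 4. Limit = 4.

Final answer: 4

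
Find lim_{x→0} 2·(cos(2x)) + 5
Direct substitution at x = 0 gives 7.

Final answer: 7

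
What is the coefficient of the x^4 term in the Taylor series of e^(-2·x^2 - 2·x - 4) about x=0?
Expand to order 4: e^(-2·x^2 - 2·x - 4) = -4·x^4·e^(-4)/3 + 8·x^3·e^(-4)/3 - 2·x·e^(-4) + e^(-4) + O(x^5).
The coefficient of x^4 is -4·e^(-4)/3.

Final answer: -4·e^(-4)/3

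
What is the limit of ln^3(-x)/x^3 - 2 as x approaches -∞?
The quotient is an ∞/∞ indeterminate form as x → -∞.
Compare growth rates of the dominant terms (exponentials ≫ polynomials ≫ logarithms), or apply L'Hôpital's rule; the quotient → 0.
Adding the constant: 0 - 2 = -2. Limit = -2.

Final answer: -2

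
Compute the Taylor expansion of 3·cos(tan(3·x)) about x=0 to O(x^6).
-567·x^4/8 - 27·x^2/2 + 3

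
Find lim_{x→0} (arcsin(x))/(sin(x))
Both numerator and denominator → 0 as x → 0; this is a 0/0 indeterminate form.
Expand each to leading order near x = 0: numerator ~ x, denominator ~ x.
The limit of the ratio is 1.

Final answer: 1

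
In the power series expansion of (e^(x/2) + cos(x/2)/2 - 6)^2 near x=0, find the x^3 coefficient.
Expand to order 3: (e^(x/2) + cos(x/2)/2 - 6)^2 = -x^3/8 - 5·x^2/16 - 9·x/2 + 81/4 + O(x^4).
The coefficient of x^3 is -1/8.

Final answer: -1/8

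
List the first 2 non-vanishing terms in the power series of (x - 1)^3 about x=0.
3·x - 1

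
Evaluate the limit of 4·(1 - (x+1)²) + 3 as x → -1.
Direct substitution at x = -1 gives 7.

Final answer: 7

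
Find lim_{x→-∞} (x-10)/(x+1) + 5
Evaluate the dominant behaviour as x → -∞; each term tends to a finite value or vanishes.
Limit = 6.

Final answer: 6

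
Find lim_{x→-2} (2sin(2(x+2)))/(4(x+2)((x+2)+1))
Both numerator and denominator → 0 as x → -2; this is a 0/0 indeterminate form.
Expand each to leading order near x = -2: numerator ~ 4·(x + 2), denominator ~ 4·(x + 2).
The limit of the ratio is 1.

Final answer: 1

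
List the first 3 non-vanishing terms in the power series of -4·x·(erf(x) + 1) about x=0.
8·x^4/(3·√(π)) - 8·x^2/√(π) - 4·x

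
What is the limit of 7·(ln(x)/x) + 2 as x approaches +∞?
Evaluate the dominant behaviour as x → +∞; each term tends to a finite value or vanishes.
Limit = 2.

Final answer: 2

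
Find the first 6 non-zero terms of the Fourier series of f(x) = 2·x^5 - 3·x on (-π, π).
(-80·π^2 + 4·π^4 + 474)·sin(x) + (-2·π^4 - 12 + 10·π^2)·sin(2·x) + (-80·π^2/27 - 2/81 + 4·π^4/3)·sin(3·x) + (-π^4 + 33/32 + 5·π^2/4)·sin(4·x) + (-16·π^2/25 - 654/625 + 4·π^4/5)·sin(5·x) + (-2·π^4/3 + 76/81 + 10·π^2/27)·sin(6·x)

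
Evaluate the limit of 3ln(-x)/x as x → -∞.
This is an ∞/∞ indeterminate form as x → -∞.
Compare growth rates of the dominant terms (exponentials ≫ polynomials ≫ logarithms), or apply L'Hôpital's rule; the quotient → 0.
Limit = 0.

Final answer: 0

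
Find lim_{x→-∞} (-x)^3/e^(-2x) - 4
The quotient is an ∞/∞ indeterminate form as x → -∞.
Compare growth rates of the dominant terms (exponentials ≫ polynomials ≫ logarithms), or apply L'Hôpital's rule; the quotient → 0.
Adding the constant: 0 - 4 = -4. Limit = -4.

Final answer: -4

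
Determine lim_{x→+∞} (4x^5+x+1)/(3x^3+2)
This is an ∞/∞ indeterminate form as x → +∞.
Divide numerator and denominator by x^5 and let the lower-order terms vanish; the numerator's degree 5 exceeds the denominator's degree 3, so the quotient diverges.
Limit = ∞.

Final answer: ∞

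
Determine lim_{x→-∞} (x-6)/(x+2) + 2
Evaluate the dominant behaviour as x → -∞; each term tends to a finite value or vanishes.
Limit = 3.

Final answer: 3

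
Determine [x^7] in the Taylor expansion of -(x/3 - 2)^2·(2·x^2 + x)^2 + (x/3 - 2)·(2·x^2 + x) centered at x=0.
Expand to order 7: -(x/3 - 2)^2·(2·x^2 + x)^2 + (x/3 - 2)·(2·x^2 + x) = -4·x^6/9 + 44·x^5/9 - 97·x^4/9 - 14·x^3 - 23·x^2/3 - 2·x + O(x^8).
The coefficient of x^7 is 0.

Final answer: 0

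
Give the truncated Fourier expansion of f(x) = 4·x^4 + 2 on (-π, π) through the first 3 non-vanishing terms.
(192 - 32·π^2)·cos(x) + (-12 + 8·π^2)·cos(2·x) + 2 + 4·π^4/5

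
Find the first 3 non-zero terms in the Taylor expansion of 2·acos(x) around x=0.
-x^3/3 - 2·x + π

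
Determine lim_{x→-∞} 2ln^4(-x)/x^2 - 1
The quotient is an ∞/∞ indeterminate form as x → -∞.
Compare growth rates of the dominant terms (exponentials ≫ polynomials ≫ logarithms), or apply L'Hôpital's rule; the quotient → 0.
Adding the constant: 0 - 1 = -1. Limit = -1.

Final answer: -1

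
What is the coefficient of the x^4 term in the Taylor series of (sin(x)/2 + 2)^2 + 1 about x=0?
Expand to order 4: (sin(x)/2 + 2)^2 + 1 = -x^4/12 - x^3/3 + x^2/4 + 2·x + 5 + O(x^5).
The coefficient of x^4 is -1/12.

Final answer: -1/12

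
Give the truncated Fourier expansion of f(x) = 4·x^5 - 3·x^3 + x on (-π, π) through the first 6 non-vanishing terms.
(-166·π^2 + 8·π^4 + 998)·sin(x) + (-4·π^4 - 71/2 + 23·π^2)·sin(2·x) + (-214·π^2/27 + 482/81 + 8·π^4/3)·sin(3·x) + (-2·π^4 - 2 + 4·π^2)·sin(4·x) + (-62·π^2/25 + 622/625 + 8·π^4/5)·sin(5·x) + (-4·π^4/3 - 101/162 + 47·π^2/27)·sin(6·x)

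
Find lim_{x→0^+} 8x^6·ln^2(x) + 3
The product is a 0·∞ indeterminate form at x → 0⁺.
Rewrite the product as 8·ln^2(x) / x^(-6) and apply L'Hôpital, or use the standard hierarchy x^(-6) ≫ |ln x|^2 as x → 0⁺.
The indeterminate product → 0, so the limit = 3.

Final answer: 3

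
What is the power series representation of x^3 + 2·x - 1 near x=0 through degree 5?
x^3 + 2·x - 1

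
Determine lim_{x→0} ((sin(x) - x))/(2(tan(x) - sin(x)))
Both numerator and denominator → 0 as x → 0; this is a 0/0 indeterminate form.
Expand each to leading order near x = 0: numerator ~ -x^3/6, denominator ~ x^3.
The limit of the ratio is -1/6.

Final answer: -1/6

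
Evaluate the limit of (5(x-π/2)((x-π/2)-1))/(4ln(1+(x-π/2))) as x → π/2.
Both numerator and denominator → 0 as x → π/2; this is a 0/0 indeterminate form.
Expand each to leading order near x = π/2: numerator ~ -5·(x - π/2), denominator ~ 4·(x - π/2).
The limit of the ratio is -5/4.

Final answer: -5/4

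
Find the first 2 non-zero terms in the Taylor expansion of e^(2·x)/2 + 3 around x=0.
x + 7/2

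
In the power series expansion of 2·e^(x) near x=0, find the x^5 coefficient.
Expand to order 5: 2·e^(x) = x^5/60 + x^4/12 + x^3/3 + x^2 + 2·x + 2 + O(x^6).
The coefficient of x^5 is 1/60.

Final answer: 1/60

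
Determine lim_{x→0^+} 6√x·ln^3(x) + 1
The product is a 0·∞ indeterminate form at x → 0⁺.
Rewrite the product as 6·ln^3(x) / x^(-1/2) and apply L'Hôpital, or use the standard hierarchy x^(-1/2) ≫ |ln x|^3 as x → 0⁺.
The indeterminate product → 0, so the limit = 1.

Final answer: 1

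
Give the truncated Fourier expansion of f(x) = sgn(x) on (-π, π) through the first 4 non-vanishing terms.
4·sin(x)/π + 4·sin(3·x)/(3·π) + 4·sin(5·x)/(5·π) + 4·sin(7·x)/(7·π)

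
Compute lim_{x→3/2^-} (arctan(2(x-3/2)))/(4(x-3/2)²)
Both numerator and denominator → 0 as x → 3/2^-; this is a 0/0 indeterminate form.
Expand each to leading order near x = 3/2: numerator ~ 2·(x - 3/2), denominator ~ 4·(x - 3/2)^2.
The limit of the ratio is -∞.

Final answer: -∞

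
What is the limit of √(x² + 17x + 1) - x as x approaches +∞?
This is an ∞ − ∞ indeterminate form.
Multiply and divide by the conjugate √(x²+17x + 1) + x; the x² terms cancel, leaving (17x + 1)/(√(x²+17x + 1)+x) → 17/2.
Limit = 17/2.

Final answer: 17/2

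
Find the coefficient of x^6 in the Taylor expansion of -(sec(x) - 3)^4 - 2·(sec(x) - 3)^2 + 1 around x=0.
Expand to order 6: -(sec(x) - 3)^4 - 2·(sec(x) - 3)^2 + 1 = -37·x^6/36 + 11·x^4/6 + 20·x^2 - 23 + O(x^7).
The coefficient of x^6 is -37/36.

Final answer: -37/36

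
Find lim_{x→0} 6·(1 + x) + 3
Direct substitution at x = 0 gives 9.

Final answer: 9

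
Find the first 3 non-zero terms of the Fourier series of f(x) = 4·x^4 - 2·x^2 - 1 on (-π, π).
(200 - 32·π^2)·cos(x) + (-14 + 8·π^2)·cos(2·x) - 2·π^2/3 - 1 + 4·π^4/5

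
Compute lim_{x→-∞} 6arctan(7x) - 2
Evaluate the dominant behaviour as x → -∞; each term tends to a finite value or vanishes.
Limit = -3·π - 2.

Final answer: -3·π - 2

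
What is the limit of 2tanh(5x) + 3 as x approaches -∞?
Evaluate the dominant behaviour as x → -∞; each term tends to a finite value or vanishes.
Limit = 1.

Final answer: 1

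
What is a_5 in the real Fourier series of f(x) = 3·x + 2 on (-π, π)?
a_5 = (1/π) ∫_{-π}^{π} f(x)·cos(5x) dx.
Evaluate the integral (use parity and integration by parts as needed): a_5 = 0.

Final answer: 0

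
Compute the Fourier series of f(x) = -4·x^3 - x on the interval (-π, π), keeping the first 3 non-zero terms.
(46 - 8·π^2)·sin(x) + (-5 + 4·π^2)·sin(2·x) + (10/9 - 8·π^2/3)·sin(3·x)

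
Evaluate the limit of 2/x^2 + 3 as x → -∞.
Evaluate the dominant behaviour as x → -∞; each term tends to a finite value or vanishes.
Limit = 3.

Final answer: 3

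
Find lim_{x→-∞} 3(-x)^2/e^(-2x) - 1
The quotient is an ∞/∞ indeterminate form as x → -∞.
Compare growth rates of the dominant terms (exponentials ≫ polynomials ≫ logarithms), or apply L'Hôpital's rule; the quotient → 0.
Adding the constant: 0 - 1 = -1. Limit = -1.

Final answer: -1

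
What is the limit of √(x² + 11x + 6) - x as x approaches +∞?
This is an ∞ − ∞ indeterminate form.
Multiply and divide by the conjugate √(x²+11x + 6) + x; the x² terms cancel, leaving (11x + 6)/(√(x²+11x + 6)+x) → 11/2.
Limit = 11/2.

Final answer: 11/2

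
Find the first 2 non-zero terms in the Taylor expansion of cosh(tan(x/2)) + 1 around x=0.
x^2/8 + 2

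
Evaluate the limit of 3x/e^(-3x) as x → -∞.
This is an ∞/∞ indeterminate form as x → -∞.
Compare growth rates of the dominant terms (exponentials ≫ polynomials ≫ logarithms), or apply L'Hôpital's rule; the quotient → 0.
Limit = 0.

Final answer: 0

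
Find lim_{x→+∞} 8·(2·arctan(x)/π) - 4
Evaluate the dominant behaviour as x → +∞; each term tends to a finite value or vanishes.
Limit = 4.

Final answer: 4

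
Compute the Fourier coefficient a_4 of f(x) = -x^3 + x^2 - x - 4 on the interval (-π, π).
a_4 = (1/π) ∫_{-π}^{π} f(x)·cos(4x) dx.
Evaluate the integral (use parity and integration by parts as needed): a_4 = 1/4.

Final answer: 1/4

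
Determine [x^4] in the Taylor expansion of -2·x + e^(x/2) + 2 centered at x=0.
Expand to order 4: -2·x + e^(x/2) + 2 = x^4/384 + x^3/48 + x^2/8 - 3·x/2 + 3 + O(x^5).
The coefficient of x^4 is 1/384.

Final answer: 1/384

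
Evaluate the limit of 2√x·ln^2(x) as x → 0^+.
This is a 0·∞ indeterminate form at x → 0⁺.
Rewrite the product as 2·ln^2(x) / x^(-1/2) and apply L'Hôpital, or use the standard hierarchy x^(-1/2) ≫ |ln x|^2 as x → 0⁺.
The indeterminate product → 0, so the limit = 0.

Final answer: 0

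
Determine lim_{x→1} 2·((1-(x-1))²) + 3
Direct substitution at x = 1 gives 5.

Final answer: 5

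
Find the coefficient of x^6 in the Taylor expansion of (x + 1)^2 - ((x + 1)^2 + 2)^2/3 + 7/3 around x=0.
Expand to order 6: (x + 1)^2 - ((x + 1)^2 + 2)^2/3 + 7/3 = -x^4/3 - 4·x^3/3 - 7·x^2/3 - 2·x + 1/3 + O(x^7).
The coefficient of x^6 is 0.

Final answer: 0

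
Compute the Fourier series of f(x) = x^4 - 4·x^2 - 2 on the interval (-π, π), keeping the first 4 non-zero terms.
(64 - 8·π^2)·cos(x) + (-7 + 2·π^2)·cos(2·x) + (64/27 - 8·π^2/9)·cos(3·x) - 4·π^2/3 - 2 + π^4/5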